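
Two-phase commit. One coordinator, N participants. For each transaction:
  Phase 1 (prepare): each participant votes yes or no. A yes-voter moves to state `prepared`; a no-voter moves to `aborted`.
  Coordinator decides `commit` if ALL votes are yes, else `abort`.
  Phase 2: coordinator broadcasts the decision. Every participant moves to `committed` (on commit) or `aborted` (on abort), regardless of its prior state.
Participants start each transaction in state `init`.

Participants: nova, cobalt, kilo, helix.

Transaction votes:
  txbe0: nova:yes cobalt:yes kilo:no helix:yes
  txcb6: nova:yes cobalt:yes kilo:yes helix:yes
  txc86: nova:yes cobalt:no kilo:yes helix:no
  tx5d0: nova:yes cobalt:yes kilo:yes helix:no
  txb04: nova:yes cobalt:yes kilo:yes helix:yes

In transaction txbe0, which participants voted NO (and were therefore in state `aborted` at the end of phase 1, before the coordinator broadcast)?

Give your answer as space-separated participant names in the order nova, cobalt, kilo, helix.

Txn txbe0 phase 1: nova yes -> prepared; cobalt yes -> prepared; kilo no -> aborted; helix yes -> prepared

Answer: kilo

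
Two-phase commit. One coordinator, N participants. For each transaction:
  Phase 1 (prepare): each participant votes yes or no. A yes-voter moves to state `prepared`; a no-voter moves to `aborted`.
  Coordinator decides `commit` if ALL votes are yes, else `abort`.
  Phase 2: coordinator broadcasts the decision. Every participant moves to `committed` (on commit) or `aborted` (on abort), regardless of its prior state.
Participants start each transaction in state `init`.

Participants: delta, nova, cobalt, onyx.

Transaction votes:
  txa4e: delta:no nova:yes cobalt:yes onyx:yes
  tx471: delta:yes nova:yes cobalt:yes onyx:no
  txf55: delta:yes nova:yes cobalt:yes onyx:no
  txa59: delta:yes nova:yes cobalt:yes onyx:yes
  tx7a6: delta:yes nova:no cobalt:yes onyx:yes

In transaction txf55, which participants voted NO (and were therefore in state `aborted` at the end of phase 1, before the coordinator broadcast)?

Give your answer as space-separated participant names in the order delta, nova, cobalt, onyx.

Txn txf55 phase 1: delta yes -> prepared; nova yes -> prepared; cobalt yes -> prepared; onyx no -> aborted

Answer: onyx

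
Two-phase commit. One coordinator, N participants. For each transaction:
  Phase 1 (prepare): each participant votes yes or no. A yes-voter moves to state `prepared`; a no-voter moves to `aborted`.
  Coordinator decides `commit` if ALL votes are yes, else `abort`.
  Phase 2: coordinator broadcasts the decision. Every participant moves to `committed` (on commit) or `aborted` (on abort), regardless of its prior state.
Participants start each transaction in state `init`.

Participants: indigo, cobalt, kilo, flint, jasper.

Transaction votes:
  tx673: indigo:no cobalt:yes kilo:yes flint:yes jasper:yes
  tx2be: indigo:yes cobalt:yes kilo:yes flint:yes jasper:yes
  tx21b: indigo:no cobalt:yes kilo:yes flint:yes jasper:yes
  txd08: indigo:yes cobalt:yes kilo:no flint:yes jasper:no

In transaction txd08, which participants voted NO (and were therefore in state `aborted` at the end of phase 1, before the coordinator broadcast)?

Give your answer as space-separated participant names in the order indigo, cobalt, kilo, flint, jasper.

Txn txd08 phase 1: indigo yes -> prepared; cobalt yes -> prepared; kilo no -> aborted; flint yes -> prepared; jasper no -> aborted

Answer: kilo jasper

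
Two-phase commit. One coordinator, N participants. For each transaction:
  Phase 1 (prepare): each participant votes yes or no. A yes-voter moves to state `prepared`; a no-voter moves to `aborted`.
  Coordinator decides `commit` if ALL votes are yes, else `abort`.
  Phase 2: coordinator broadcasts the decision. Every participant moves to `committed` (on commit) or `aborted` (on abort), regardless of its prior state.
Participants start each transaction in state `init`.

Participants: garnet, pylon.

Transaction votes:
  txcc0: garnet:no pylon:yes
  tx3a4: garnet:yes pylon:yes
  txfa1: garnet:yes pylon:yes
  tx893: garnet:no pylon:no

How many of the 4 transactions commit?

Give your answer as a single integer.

txcc0: no from garnet -> abort (commits=0)
tx3a4: all yes -> commit (commits=1)
txfa1: all yes -> commit (commits=2)
tx893: no from garnet, pylon -> abort (commits=2)

Answer: 2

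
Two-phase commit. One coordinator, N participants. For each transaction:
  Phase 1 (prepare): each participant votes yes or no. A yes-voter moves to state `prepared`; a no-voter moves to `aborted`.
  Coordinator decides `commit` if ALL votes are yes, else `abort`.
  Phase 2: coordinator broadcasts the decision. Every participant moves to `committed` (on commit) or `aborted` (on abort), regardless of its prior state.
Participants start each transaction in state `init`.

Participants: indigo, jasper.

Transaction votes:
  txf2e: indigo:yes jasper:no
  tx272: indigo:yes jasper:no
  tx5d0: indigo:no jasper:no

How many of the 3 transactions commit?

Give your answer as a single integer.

Answer: 0

Derivation:
txf2e: no from jasper -> abort (commits=0)
tx272: no from jasper -> abort (commits=0)
tx5d0: no from indigo, jasper -> abort (commits=0)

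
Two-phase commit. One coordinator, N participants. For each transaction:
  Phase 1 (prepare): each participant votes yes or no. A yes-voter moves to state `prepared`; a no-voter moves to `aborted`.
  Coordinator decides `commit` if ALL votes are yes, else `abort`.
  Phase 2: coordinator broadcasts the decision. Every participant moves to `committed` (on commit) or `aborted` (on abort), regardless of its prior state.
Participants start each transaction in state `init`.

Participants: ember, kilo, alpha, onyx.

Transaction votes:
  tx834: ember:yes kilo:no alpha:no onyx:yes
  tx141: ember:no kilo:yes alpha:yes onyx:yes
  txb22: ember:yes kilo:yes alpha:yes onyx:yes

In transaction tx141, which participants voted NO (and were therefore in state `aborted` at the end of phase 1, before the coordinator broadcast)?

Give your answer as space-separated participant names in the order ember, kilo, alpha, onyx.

Answer: ember

Derivation:
Txn tx141 phase 1: ember no -> aborted; kilo yes -> prepared; alpha yes -> prepared; onyx yes -> prepared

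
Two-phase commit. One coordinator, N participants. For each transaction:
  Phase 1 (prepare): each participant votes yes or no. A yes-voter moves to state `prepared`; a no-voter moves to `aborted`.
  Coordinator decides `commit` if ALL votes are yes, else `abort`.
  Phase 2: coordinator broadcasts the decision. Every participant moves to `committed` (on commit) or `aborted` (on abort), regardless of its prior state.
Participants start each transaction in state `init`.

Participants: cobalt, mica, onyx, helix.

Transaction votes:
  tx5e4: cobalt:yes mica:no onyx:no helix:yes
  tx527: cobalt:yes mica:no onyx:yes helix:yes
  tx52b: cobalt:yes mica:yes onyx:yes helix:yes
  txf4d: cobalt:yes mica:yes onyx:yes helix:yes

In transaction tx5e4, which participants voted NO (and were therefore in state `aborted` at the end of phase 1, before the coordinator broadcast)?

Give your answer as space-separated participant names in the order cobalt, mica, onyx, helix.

Txn tx5e4 phase 1: cobalt yes -> prepared; mica no -> aborted; onyx no -> aborted; helix yes -> prepared

Answer: mica onyx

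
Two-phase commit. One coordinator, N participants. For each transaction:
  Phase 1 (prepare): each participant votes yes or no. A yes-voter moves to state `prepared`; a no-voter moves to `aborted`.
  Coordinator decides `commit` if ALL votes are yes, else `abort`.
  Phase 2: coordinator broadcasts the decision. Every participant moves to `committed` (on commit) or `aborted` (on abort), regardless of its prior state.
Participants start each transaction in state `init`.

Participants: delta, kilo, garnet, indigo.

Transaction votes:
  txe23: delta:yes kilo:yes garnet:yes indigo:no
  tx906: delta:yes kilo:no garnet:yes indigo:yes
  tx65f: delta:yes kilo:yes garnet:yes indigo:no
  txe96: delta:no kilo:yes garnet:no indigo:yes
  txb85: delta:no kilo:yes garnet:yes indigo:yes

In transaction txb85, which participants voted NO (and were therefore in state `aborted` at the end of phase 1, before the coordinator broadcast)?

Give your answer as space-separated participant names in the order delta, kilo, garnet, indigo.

Answer: delta

Derivation:
Txn txb85 phase 1: delta no -> aborted; kilo yes -> prepared; garnet yes -> prepared; indigo yes -> prepared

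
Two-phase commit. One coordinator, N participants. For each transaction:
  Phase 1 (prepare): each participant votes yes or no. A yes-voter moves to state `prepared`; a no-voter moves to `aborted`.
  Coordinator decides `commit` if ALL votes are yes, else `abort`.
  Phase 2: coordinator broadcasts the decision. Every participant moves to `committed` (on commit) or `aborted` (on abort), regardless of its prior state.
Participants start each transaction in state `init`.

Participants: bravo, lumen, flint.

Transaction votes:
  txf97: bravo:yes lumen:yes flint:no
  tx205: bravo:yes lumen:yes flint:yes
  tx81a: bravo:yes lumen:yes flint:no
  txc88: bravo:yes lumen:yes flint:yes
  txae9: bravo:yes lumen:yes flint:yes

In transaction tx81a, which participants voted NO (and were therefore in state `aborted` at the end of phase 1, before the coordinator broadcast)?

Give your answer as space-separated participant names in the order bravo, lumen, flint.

Answer: flint

Derivation:
Txn tx81a phase 1: bravo yes -> prepared; lumen yes -> prepared; flint no -> aborted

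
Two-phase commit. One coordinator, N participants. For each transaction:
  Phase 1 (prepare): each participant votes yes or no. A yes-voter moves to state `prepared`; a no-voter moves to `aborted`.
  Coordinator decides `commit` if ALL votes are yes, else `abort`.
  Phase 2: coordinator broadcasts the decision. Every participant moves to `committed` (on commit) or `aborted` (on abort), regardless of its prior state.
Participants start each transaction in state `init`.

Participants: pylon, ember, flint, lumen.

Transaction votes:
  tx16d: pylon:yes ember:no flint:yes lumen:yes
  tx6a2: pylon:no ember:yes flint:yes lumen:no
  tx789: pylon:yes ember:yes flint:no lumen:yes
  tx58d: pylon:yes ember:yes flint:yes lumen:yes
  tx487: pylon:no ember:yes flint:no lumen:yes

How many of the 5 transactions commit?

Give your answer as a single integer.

Answer: 1

Derivation:
tx16d: no from ember -> abort (commits=0)
tx6a2: no from pylon, lumen -> abort (commits=0)
tx789: no from flint -> abort (commits=0)
tx58d: all yes -> commit (commits=1)
tx487: no from pylon, flint -> abort (commits=1)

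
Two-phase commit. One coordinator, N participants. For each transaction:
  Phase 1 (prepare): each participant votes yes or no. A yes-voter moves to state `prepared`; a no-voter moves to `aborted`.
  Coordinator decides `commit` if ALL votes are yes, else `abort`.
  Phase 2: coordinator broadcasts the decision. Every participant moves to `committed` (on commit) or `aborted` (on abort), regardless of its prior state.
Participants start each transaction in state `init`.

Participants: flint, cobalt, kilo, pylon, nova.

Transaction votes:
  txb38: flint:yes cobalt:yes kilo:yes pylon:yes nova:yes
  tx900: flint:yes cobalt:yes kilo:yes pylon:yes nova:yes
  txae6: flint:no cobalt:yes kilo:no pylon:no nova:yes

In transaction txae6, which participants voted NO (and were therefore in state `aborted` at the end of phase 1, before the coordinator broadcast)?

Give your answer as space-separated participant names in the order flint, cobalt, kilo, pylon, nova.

Txn txae6 phase 1: flint no -> aborted; cobalt yes -> prepared; kilo no -> aborted; pylon no -> aborted; nova yes -> prepared

Answer: flint kilo pylon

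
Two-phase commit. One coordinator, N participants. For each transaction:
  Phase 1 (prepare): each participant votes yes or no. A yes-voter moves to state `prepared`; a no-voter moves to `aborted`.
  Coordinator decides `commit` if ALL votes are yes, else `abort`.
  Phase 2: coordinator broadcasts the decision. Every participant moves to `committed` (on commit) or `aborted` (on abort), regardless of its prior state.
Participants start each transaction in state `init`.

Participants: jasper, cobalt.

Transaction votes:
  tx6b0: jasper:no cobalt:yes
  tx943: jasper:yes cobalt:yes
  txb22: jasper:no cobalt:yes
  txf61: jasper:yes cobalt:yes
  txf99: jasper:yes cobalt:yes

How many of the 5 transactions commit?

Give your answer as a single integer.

Answer: 3

Derivation:
tx6b0: no from jasper -> abort (commits=0)
tx943: all yes -> commit (commits=1)
txb22: no from jasper -> abort (commits=1)
txf61: all yes -> commit (commits=2)
txf99: all yes -> commit (commits=3)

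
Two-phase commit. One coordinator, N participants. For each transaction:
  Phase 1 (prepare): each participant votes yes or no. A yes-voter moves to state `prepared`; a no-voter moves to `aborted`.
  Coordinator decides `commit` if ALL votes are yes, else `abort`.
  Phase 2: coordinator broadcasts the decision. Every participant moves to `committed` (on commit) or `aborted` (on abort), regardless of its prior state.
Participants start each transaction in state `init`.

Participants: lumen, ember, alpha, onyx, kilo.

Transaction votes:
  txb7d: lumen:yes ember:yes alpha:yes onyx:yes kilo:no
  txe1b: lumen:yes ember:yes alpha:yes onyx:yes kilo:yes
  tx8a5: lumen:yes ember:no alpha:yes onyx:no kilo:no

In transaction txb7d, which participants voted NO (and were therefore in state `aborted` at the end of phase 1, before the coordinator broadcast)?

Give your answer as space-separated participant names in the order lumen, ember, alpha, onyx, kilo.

Txn txb7d phase 1: lumen yes -> prepared; ember yes -> prepared; alpha yes -> prepared; onyx yes -> prepared; kilo no -> aborted

Answer: kilo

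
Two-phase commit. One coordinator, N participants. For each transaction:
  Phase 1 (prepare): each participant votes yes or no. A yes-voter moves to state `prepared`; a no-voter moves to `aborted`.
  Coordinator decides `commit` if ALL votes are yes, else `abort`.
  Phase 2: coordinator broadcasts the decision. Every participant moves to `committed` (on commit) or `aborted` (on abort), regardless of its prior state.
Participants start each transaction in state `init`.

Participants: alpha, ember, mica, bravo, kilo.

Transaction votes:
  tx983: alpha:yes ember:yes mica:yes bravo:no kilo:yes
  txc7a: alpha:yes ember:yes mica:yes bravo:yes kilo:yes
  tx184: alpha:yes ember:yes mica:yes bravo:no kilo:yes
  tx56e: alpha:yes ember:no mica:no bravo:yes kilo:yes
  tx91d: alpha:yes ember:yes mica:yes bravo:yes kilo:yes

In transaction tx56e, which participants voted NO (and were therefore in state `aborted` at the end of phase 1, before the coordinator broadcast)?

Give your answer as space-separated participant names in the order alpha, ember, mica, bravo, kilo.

Answer: ember mica

Derivation:
Txn tx56e phase 1: alpha yes -> prepared; ember no -> aborted; mica no -> aborted; bravo yes -> prepared; kilo yes -> prepared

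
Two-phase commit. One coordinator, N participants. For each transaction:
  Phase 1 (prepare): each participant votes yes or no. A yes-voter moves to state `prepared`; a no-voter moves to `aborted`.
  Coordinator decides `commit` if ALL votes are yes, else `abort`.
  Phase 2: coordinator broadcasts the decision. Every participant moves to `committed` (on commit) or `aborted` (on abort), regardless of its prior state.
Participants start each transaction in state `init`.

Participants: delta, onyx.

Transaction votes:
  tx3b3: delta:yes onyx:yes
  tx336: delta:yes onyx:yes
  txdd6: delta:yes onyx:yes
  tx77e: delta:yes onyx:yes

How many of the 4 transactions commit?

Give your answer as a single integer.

Answer: 4

Derivation:
tx3b3: all yes -> commit (commits=1)
tx336: all yes -> commit (commits=2)
txdd6: all yes -> commit (commits=3)
tx77e: all yes -> commit (commits=4)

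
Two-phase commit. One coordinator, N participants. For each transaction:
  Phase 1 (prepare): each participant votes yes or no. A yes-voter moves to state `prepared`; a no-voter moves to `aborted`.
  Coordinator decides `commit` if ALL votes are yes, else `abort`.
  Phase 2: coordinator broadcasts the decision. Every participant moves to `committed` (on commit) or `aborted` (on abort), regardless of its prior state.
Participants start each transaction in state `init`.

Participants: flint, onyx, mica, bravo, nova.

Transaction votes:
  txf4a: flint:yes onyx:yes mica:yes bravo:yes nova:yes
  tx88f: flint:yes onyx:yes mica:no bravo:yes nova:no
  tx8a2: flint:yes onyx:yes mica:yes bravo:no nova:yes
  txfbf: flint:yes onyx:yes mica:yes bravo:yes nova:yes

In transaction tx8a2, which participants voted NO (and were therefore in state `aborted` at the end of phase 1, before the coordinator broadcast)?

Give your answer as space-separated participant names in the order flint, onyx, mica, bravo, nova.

Txn tx8a2 phase 1: flint yes -> prepared; onyx yes -> prepared; mica yes -> prepared; bravo no -> aborted; nova yes -> prepared

Answer: bravo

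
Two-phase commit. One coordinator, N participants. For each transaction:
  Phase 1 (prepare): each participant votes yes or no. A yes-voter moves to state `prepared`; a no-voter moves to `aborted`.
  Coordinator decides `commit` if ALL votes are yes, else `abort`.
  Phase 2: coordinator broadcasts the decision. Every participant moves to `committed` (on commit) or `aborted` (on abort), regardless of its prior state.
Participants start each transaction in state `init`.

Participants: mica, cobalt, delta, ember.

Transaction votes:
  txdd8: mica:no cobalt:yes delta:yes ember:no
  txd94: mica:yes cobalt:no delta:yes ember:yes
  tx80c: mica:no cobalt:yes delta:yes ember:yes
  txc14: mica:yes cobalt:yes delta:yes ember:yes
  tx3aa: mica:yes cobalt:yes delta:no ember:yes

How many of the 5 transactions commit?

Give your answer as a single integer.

Answer: 1

Derivation:
txdd8: no from mica, ember -> abort (commits=0)
txd94: no from cobalt -> abort (commits=0)
tx80c: no from mica -> abort (commits=0)
txc14: all yes -> commit (commits=1)
tx3aa: no from delta -> abort (commits=1)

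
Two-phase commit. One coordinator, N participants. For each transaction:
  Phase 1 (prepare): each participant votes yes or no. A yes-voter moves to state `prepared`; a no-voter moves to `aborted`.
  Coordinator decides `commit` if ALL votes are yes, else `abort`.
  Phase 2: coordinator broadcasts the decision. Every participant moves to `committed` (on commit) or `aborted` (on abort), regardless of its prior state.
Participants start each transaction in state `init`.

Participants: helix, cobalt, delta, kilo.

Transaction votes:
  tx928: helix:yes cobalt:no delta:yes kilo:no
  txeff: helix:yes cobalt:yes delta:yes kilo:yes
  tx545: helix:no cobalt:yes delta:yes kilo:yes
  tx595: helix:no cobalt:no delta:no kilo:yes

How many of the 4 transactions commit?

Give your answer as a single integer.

tx928: no from cobalt, kilo -> abort (commits=0)
txeff: all yes -> commit (commits=1)
tx545: no from helix -> abort (commits=1)
tx595: no from helix, cobalt, delta -> abort (commits=1)

Answer: 1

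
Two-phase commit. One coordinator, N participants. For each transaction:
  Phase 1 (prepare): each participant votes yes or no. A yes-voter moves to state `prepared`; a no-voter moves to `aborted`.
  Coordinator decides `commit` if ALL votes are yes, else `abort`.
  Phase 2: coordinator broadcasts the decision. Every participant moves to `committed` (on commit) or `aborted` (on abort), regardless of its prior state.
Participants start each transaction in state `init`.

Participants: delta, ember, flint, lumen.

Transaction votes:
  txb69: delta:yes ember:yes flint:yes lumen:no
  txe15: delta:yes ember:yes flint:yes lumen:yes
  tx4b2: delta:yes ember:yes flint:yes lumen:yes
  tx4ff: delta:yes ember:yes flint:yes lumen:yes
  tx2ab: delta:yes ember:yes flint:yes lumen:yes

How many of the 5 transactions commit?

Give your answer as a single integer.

txb69: no from lumen -> abort (commits=0)
txe15: all yes -> commit (commits=1)
tx4b2: all yes -> commit (commits=2)
tx4ff: all yes -> commit (commits=3)
tx2ab: all yes -> commit (commits=4)

Answer: 4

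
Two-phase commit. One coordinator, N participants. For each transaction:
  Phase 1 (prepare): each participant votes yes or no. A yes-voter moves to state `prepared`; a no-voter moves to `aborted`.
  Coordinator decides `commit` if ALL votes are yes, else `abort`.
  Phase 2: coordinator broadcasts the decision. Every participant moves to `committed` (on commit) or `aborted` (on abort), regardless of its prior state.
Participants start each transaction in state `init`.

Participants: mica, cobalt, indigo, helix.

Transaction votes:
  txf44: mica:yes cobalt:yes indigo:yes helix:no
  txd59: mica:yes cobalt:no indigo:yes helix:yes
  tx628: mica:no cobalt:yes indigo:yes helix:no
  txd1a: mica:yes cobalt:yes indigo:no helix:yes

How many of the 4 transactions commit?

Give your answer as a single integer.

Answer: 0

Derivation:
txf44: no from helix -> abort (commits=0)
txd59: no from cobalt -> abort (commits=0)
tx628: no from mica, helix -> abort (commits=0)
txd1a: no from indigo -> abort (commits=0)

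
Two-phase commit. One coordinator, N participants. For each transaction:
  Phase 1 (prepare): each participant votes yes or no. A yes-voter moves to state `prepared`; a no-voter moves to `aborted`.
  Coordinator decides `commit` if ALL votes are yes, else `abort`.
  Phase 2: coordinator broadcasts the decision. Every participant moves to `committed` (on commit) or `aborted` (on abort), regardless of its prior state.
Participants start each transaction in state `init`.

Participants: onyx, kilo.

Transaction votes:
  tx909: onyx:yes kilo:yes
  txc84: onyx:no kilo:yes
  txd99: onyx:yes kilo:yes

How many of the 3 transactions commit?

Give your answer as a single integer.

Answer: 2

Derivation:
tx909: all yes -> commit (commits=1)
txc84: no from onyx -> abort (commits=1)
txd99: all yes -> commit (commits=2)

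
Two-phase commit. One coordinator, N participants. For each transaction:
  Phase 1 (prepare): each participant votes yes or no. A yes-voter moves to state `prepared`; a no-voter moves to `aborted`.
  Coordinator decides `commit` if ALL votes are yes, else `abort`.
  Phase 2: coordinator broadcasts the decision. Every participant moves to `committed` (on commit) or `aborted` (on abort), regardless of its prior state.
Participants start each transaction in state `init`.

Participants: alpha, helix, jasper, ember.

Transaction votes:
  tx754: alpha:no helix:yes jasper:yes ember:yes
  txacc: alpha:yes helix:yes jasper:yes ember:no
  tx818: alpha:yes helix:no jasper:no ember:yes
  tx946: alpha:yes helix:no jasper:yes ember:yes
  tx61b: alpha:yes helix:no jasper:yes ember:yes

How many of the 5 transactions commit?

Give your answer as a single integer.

Answer: 0

Derivation:
tx754: no from alpha -> abort (commits=0)
txacc: no from ember -> abort (commits=0)
tx818: no from helix, jasper -> abort (commits=0)
tx946: no from helix -> abort (commits=0)
tx61b: no from helix -> abort (commits=0)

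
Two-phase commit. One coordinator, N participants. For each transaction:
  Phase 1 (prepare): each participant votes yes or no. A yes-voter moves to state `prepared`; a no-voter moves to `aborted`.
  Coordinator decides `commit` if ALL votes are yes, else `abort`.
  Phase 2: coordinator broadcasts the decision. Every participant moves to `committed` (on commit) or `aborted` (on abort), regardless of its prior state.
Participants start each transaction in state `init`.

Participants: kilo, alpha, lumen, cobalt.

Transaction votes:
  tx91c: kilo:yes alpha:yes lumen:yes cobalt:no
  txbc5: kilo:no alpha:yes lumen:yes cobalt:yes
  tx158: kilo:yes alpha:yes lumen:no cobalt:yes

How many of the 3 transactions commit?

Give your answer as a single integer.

tx91c: no from cobalt -> abort (commits=0)
txbc5: no from kilo -> abort (commits=0)
tx158: no from lumen -> abort (commits=0)

Answer: 0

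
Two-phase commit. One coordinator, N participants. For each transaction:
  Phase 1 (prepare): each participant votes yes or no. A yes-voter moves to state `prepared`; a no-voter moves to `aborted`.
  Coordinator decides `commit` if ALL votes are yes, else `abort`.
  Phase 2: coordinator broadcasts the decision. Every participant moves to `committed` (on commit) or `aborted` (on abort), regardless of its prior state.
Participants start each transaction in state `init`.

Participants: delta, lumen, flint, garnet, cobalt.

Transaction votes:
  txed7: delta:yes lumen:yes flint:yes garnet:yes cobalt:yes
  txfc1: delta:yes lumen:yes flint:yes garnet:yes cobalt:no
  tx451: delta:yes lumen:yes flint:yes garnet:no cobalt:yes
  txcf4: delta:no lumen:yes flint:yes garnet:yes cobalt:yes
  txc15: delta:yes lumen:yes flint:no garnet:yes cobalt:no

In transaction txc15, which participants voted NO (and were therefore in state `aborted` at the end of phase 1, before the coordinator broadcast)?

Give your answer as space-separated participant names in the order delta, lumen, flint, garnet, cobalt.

Txn txc15 phase 1: delta yes -> prepared; lumen yes -> prepared; flint no -> aborted; garnet yes -> prepared; cobalt no -> aborted

Answer: flint cobalt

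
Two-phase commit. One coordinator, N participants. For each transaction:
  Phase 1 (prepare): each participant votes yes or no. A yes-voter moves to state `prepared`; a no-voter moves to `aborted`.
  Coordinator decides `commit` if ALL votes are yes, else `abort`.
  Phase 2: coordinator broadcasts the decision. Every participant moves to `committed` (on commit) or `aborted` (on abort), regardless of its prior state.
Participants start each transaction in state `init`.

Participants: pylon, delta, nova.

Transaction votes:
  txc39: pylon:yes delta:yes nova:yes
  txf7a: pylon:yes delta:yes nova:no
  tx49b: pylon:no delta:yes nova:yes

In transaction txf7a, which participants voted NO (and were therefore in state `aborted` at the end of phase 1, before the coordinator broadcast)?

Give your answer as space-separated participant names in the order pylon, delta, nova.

Answer: nova

Derivation:
Txn txf7a phase 1: pylon yes -> prepared; delta yes -> prepared; nova no -> aborted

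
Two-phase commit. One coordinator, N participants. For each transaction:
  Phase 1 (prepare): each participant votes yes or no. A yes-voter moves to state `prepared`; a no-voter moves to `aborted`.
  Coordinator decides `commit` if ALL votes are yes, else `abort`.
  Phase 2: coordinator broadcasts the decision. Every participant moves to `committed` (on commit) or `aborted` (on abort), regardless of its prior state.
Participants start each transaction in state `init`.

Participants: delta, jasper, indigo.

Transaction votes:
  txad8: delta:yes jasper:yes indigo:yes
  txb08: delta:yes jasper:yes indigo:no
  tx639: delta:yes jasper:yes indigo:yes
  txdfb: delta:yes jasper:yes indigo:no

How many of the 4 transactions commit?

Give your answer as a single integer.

Answer: 2

Derivation:
txad8: all yes -> commit (commits=1)
txb08: no from indigo -> abort (commits=1)
tx639: all yes -> commit (commits=2)
txdfb: no from indigo -> abort (commits=2)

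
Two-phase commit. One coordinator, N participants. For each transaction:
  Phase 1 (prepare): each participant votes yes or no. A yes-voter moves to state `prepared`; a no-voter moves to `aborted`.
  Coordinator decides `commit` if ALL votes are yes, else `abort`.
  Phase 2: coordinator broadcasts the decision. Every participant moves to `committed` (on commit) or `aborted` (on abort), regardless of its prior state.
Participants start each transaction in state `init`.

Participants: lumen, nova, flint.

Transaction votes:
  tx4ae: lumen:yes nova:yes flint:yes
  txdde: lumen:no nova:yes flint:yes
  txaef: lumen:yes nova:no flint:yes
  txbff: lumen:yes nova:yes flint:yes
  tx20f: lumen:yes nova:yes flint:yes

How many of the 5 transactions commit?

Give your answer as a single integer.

tx4ae: all yes -> commit (commits=1)
txdde: no from lumen -> abort (commits=1)
txaef: no from nova -> abort (commits=1)
txbff: all yes -> commit (commits=2)
tx20f: all yes -> commit (commits=3)

Answer: 3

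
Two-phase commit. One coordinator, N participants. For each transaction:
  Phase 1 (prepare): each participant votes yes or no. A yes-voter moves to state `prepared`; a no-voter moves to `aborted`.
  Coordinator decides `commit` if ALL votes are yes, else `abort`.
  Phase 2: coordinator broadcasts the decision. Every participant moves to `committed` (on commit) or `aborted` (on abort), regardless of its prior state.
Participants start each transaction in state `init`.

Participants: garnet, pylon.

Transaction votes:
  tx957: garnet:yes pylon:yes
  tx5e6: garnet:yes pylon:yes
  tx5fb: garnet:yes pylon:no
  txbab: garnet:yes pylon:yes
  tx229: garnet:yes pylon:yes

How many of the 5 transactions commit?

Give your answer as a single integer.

tx957: all yes -> commit (commits=1)
tx5e6: all yes -> commit (commits=2)
tx5fb: no from pylon -> abort (commits=2)
txbab: all yes -> commit (commits=3)
tx229: all yes -> commit (commits=4)

Answer: 4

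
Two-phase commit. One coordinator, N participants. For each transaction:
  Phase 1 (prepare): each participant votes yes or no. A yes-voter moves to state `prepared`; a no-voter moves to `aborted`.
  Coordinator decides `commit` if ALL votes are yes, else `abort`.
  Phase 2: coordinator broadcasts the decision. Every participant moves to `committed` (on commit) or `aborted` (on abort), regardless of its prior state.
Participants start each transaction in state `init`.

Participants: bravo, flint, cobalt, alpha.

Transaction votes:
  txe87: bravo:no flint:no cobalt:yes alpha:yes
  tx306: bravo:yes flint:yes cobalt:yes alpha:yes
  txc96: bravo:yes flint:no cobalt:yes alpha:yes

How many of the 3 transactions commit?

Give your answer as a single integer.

txe87: no from bravo, flint -> abort (commits=0)
tx306: all yes -> commit (commits=1)
txc96: no from flint -> abort (commits=1)

Answer: 1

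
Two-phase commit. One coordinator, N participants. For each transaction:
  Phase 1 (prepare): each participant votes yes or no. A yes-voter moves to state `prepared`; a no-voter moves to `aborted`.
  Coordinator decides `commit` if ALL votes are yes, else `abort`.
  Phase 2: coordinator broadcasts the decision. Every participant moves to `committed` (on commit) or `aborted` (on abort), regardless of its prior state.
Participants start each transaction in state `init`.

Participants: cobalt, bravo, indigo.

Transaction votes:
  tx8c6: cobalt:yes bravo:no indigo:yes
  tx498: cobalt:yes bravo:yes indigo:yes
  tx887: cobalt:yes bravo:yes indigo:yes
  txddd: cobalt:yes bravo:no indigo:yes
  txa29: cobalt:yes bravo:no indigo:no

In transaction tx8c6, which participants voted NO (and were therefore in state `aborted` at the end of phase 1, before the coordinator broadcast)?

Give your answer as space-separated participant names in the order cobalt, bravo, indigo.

Answer: bravo

Derivation:
Txn tx8c6 phase 1: cobalt yes -> prepared; bravo no -> aborted; indigo yes -> prepared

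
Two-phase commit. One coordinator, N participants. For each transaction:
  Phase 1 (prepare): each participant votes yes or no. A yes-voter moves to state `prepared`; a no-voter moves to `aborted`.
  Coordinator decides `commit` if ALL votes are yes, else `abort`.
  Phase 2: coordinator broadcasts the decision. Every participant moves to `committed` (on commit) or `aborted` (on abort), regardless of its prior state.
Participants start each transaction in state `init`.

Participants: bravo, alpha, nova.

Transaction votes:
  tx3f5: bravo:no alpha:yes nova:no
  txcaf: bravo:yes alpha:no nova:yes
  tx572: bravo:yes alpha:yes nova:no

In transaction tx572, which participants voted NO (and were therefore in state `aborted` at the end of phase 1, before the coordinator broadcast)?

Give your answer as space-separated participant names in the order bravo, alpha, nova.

Txn tx572 phase 1: bravo yes -> prepared; alpha yes -> prepared; nova no -> aborted

Answer: nova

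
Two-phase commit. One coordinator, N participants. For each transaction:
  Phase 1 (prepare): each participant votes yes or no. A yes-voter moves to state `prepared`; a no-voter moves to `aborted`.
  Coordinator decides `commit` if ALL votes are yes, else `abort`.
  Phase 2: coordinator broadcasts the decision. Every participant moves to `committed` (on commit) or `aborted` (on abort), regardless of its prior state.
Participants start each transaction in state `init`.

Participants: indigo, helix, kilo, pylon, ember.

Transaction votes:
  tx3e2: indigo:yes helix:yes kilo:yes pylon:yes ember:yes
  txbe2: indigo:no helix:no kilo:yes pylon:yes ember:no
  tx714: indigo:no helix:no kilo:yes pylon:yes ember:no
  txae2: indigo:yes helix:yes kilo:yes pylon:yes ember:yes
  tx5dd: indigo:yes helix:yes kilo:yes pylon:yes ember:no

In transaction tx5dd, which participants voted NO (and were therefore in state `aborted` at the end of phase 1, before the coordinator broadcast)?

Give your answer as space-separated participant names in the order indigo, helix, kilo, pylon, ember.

Txn tx5dd phase 1: indigo yes -> prepared; helix yes -> prepared; kilo yes -> prepared; pylon yes -> prepared; ember no -> aborted

Answer: ember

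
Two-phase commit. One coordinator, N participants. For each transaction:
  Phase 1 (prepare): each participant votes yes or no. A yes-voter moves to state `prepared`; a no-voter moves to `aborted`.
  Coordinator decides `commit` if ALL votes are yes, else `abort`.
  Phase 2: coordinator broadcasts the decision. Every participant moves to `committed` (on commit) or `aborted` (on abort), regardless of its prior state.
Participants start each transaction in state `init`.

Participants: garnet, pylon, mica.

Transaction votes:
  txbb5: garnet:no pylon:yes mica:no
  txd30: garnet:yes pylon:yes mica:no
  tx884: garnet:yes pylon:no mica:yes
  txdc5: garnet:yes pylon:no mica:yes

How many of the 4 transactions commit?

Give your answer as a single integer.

txbb5: no from garnet, mica -> abort (commits=0)
txd30: no from mica -> abort (commits=0)
tx884: no from pylon -> abort (commits=0)
txdc5: no from pylon -> abort (commits=0)

Answer: 0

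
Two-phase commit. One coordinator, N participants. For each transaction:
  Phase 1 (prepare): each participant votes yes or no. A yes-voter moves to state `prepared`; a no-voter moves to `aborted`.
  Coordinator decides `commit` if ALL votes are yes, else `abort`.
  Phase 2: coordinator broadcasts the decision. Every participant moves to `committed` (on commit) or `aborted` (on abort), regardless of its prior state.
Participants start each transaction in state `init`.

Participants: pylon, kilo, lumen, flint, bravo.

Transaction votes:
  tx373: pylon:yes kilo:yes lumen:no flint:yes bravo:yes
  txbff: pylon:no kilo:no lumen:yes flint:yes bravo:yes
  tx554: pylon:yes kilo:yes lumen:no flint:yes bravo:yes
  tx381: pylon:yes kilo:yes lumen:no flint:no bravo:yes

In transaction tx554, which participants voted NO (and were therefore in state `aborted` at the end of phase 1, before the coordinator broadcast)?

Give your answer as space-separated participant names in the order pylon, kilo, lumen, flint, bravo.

Txn tx554 phase 1: pylon yes -> prepared; kilo yes -> prepared; lumen no -> aborted; flint yes -> prepared; bravo yes -> prepared

Answer: lumen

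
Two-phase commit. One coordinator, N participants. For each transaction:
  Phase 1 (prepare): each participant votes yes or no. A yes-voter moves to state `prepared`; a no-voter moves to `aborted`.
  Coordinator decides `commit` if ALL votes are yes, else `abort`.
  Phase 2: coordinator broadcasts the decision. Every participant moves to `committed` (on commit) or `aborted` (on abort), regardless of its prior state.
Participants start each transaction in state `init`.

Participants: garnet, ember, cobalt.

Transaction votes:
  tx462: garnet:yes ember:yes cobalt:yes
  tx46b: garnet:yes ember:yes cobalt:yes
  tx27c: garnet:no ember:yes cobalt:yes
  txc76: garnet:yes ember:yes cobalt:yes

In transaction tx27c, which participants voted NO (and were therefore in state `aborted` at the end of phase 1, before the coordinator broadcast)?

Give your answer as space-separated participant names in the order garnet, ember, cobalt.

Txn tx27c phase 1: garnet no -> aborted; ember yes -> prepared; cobalt yes -> prepared

Answer: garnet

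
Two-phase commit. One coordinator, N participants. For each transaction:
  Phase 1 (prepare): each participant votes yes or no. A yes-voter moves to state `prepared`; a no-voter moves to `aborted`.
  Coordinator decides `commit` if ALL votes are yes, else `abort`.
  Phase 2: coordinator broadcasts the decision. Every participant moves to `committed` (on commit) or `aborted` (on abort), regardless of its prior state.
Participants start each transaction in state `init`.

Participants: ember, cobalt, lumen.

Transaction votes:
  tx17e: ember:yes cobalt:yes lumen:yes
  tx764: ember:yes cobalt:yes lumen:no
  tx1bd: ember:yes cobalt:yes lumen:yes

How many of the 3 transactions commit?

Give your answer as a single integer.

Answer: 2

Derivation:
tx17e: all yes -> commit (commits=1)
tx764: no from lumen -> abort (commits=1)
tx1bd: all yes -> commit (commits=2)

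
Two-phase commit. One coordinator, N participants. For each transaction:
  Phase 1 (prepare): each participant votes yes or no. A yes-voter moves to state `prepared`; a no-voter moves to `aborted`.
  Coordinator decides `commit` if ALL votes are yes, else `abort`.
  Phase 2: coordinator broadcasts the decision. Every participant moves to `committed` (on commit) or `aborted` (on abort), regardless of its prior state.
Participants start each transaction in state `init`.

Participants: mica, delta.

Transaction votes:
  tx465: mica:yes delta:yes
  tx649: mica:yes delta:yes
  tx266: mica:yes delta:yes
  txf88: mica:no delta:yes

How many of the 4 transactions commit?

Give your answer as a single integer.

tx465: all yes -> commit (commits=1)
tx649: all yes -> commit (commits=2)
tx266: all yes -> commit (commits=3)
txf88: no from mica -> abort (commits=3)

Answer: 3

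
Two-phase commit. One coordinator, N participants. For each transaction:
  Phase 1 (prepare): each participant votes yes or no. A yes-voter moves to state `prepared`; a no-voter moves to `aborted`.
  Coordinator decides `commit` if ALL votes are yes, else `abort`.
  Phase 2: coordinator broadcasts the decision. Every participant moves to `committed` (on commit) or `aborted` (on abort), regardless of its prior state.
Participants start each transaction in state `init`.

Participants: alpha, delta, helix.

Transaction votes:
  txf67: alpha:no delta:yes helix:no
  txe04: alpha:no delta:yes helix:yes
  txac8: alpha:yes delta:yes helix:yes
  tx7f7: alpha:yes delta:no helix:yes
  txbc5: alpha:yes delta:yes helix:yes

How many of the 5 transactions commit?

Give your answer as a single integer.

Answer: 2

Derivation:
txf67: no from alpha, helix -> abort (commits=0)
txe04: no from alpha -> abort (commits=0)
txac8: all yes -> commit (commits=1)
tx7f7: no from delta -> abort (commits=1)
txbc5: all yes -> commit (commits=2)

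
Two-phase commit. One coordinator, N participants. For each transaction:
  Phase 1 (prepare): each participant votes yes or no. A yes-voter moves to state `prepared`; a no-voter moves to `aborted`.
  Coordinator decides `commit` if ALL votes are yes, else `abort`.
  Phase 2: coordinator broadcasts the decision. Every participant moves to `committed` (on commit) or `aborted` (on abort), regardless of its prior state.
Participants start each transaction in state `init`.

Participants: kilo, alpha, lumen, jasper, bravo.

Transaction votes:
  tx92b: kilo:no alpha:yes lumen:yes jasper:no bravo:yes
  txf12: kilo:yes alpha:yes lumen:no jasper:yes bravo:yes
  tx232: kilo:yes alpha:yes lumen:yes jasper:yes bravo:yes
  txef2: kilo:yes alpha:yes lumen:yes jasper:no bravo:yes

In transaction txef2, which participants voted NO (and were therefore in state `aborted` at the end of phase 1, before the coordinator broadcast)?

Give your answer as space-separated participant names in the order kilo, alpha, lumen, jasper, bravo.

Answer: jasper

Derivation:
Txn txef2 phase 1: kilo yes -> prepared; alpha yes -> prepared; lumen yes -> prepared; jasper no -> aborted; bravo yes -> prepared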